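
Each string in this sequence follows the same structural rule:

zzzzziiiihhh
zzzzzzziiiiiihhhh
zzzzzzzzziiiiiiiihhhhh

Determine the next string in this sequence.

Each string has the form z^{2n+1} i^{2n} h^{n+1}, where the shown terms are n = 2, 3, 4.
For the next term, n = 5, so the run lengths are 11, 10, 6.

zzzzzzzzzzziiiiiiiiiihhhhhh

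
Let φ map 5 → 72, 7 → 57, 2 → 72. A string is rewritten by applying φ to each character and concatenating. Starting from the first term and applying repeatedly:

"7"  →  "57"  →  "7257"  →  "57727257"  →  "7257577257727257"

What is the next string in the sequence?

Rewriting the 16 symbols of 7257577257727257 one by one yields 57 72 72 57 72 57 57 72 72 57 57 72 57 72 72 57; concatenated:

57727257725757727257577257727257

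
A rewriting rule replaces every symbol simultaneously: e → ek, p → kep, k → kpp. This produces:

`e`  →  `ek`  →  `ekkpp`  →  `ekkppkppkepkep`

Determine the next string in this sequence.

ekkppkppkepkepkppkepkepkppekkepkppekkep

Applying the rule to each of the 14 symbols of ekkppkppkepkep gives the pieces ek kpp kpp kep kep kpp kep kep kpp ek kep kpp ek kep, which concatenate to the answer.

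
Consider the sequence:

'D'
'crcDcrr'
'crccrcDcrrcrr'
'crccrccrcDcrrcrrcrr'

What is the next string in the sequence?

s(k+1) = crc·s(k)·crr, so each term gains crc as a prefix and crr as a suffix.
One more step from crccrccrcDcrrcrrcrr gives the answer.

crccrccrccrcDcrrcrrcrrcrr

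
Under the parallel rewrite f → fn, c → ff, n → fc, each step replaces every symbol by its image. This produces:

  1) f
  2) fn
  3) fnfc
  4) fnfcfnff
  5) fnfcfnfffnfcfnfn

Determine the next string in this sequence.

Rewriting the 16 symbols of fnfcfnfffnfcfnfn one by one yields fn fc fn ff fn fc fn fn fn fc fn ff fn fc fn fc; concatenated:

fnfcfnfffnfcfnfnfnfcfnfffnfcfnfc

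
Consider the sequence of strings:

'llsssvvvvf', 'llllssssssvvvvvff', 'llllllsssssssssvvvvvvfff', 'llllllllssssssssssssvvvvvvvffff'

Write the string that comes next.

llllllllllsssssssssssssssvvvvvvvvfffff

Each string has the form l^{2n} s^{3n} v^{n+3} f^{n} (n = 1, 2, …).
Setting n = 5 gives 10, 15, 8, 5 characters in each block.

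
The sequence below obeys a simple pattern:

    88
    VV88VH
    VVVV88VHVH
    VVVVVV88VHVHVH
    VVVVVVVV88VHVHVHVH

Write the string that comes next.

VVVVVVVVVV88VHVHVHVHVH

Every step adds VV to the front and VH to the end of the previous string.
So the next term is VV·VVVVVVVV88VHVHVHVH·VH.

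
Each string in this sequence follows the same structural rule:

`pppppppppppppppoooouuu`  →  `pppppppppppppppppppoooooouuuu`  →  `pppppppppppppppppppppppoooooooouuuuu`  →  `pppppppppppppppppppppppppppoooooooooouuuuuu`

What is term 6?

pppppppppppppppppppppppppppppppppppoooooooooooooouuuuuuuu

Reading off run lengths: p runs 15, 19, 23, 27; o runs 4, 6, 8, 10; u runs 3, 4, 5, 6 — each is linear in n, where the shown terms are n = 3, 4, 5, 6.
At n = 8 the blocks have lengths 35, 14, 8.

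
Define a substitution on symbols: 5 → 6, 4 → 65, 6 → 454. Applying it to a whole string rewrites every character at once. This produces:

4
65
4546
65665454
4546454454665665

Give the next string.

65665454656656566545445464544546

Replace each of the 16 characters of 4546454454665665 in place — 65 6 65 454 65 6 65 65 6 65 454 454 6 454 454 6 — and concatenate.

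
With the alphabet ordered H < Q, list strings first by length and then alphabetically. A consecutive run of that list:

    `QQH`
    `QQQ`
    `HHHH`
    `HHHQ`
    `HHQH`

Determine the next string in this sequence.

HHQQ

Treat HHQH as a base-2 numeral over the given alphabet and add one, carrying through any trailing Q's.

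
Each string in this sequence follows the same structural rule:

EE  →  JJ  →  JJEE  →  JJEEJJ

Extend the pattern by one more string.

JJEEJJJJEE

Each term (from the third on) is the previous term followed by the one before it: term 3 = JJ·EE = JJEE.
Continuing: JJEEJJ · JJEE gives term 5.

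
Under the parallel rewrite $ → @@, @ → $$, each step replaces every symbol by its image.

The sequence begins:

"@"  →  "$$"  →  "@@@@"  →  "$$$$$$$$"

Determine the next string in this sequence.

@@@@@@@@@@@@@@@@

Apply φ to $$$$$$$$ symbol by symbol: $→@@, $→@@, $→@@, $→@@, $→@@, $→@@, $→@@, $→@@; joined: @@ @@ @@ @@ @@ @@ @@ @@.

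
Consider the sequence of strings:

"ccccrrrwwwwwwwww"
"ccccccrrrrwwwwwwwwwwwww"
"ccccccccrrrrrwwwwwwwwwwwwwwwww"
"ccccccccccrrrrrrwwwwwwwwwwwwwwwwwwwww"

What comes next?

Each string has the form c^{2n} r^{n+1} w^{4n+1}, where the shown terms are n = 2, 3, 4, 5.
For the next term, n = 6, so the run lengths are 12, 7, 25.

ccccccccccccrrrrrrrwwwwwwwwwwwwwwwwwwwwwwwww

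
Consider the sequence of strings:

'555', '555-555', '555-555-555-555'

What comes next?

Each string is two copies of the previous one joined by '-'.
So the next term is two copies of 555-555-555-555 with '-' between the halves.

555-555-555-555-555-555-555-555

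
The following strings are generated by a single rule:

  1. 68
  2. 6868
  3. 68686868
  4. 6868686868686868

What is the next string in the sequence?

Every step duplicates the string.
One more doubling of 6868686868686868 gives the answer.

68686868686868686868686868686868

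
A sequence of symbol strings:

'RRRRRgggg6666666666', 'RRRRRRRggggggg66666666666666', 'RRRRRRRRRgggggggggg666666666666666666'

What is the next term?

RRRRRRRRRRRggggggggggggg6666666666666666666666

Term n consists of 2n+1 R's, followed by 3n-2 g's, followed by 4n+2 6's, where the shown terms are n = 2, 3, 4.
For the next term, n = 5, so the run lengths are 11, 13, 22.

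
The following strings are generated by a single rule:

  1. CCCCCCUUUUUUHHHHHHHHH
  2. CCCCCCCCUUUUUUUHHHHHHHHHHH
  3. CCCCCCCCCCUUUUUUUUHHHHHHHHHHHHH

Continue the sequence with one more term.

Each string has the form C^{2n} U^{n+3} H^{2n+3}, where the shown terms are n = 3, 4, 5.
At n = 6 the blocks have lengths 12, 9, 15.

CCCCCCCCCCCCUUUUUUUUUHHHHHHHHHHHHHHH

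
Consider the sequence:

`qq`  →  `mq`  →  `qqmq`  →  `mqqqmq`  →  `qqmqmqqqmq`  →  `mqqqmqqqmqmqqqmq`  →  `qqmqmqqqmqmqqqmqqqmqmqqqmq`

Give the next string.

From term 3 onward, concatenate the second-to-last term with the last: qq·mq = qqmq, mq·qqmq = mqqqmq, …
So term 8 is mqqqmqqqmqmqqqmq·qqmqmqqqmqmqqqmqqqmqmqqqmq.

mqqqmqqqmqmqqqmqqqmqmqqqmqmqqqmqqqmqmqqqmq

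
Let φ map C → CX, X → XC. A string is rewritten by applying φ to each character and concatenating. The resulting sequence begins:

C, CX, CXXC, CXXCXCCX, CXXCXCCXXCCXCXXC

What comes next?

Rewriting the 16 symbols of CXXCXCCXXCCXCXXC one by one yields CX XC XC CX XC CX CX XC XC CX CX XC CX XC XC CX; concatenated:

CXXCXCCXXCCXCXXCXCCXCXXCCXXCXCCX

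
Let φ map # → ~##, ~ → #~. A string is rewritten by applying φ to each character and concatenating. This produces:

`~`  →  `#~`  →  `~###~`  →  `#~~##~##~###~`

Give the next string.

Rewriting the 13 symbols of #~~##~##~###~ one by one yields ~## #~ #~ ~## ~## #~ ~## ~## #~ ~## ~## ~## #~; concatenated:

~###~#~~##~###~~##~###~~##~##~###~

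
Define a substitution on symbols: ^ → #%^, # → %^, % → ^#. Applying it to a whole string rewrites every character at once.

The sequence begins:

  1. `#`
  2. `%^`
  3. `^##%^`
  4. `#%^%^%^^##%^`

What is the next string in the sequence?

%^^##%^^##%^^##%^#%^%^%^^##%^

Expanding #%^%^%^^##%^: #→%^, %→^#, ^→#%^, %→^#, ^→#%^, %→^#, ^→#%^, ^→#%^, #→%^, #→%^, %→^#, ^→#%^. Concatenated: %^ ^# #%^ ^# #%^ ^# #%^ #%^ %^ %^ ^# #%^.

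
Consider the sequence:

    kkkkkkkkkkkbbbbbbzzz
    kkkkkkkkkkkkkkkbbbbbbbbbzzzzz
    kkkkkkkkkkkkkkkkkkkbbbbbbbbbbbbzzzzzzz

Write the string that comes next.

Term n consists of 4n+3 k's, followed by 3n b's, followed by 2n-1 z's, where the shown terms are n = 2, 3, 4.
Setting n = 5 gives 23, 15, 9 characters in each block.

kkkkkkkkkkkkkkkkkkkkkkkbbbbbbbbbbbbbbbzzzzzzzzz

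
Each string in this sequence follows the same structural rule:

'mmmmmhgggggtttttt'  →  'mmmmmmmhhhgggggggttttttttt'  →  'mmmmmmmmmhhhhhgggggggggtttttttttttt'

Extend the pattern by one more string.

mmmmmmmmmmmhhhhhhhgggggggggggttttttttttttttt

Each string has the form m^{2n+3} h^{2n-1} g^{2n+3} t^{3n+3} (n = 1, 2, …).
Setting n = 4 gives 11, 7, 11, 15 characters in each block.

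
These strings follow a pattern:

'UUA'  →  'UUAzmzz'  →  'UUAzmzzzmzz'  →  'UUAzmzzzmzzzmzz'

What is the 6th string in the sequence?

UUAzmzzzmzzzmzzzmzzzmzz

Each term is the previous one with zmzz appended.
From UUAzmzzzmzzzmzz, 2 further steps: UUAzmzzzmzzzmzz → UUAzmzzzmzzzmzzzmzz → (answer).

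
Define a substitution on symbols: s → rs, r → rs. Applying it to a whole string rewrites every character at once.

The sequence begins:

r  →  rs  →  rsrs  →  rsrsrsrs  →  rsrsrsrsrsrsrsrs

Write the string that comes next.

Rewriting the 16 symbols of rsrsrsrsrsrsrsrs one by one yields rs rs rs rs rs rs rs rs rs rs rs rs rs rs rs rs; concatenated:

rsrsrsrsrsrsrsrsrsrsrsrsrsrsrsrs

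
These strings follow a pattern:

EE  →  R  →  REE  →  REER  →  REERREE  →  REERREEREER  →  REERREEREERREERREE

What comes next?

Each term (from the third on) is the previous term followed by the one before it: term 3 = R·EE = REE.
The next term joins REERREEREERREERREE and REERREEREER.

REERREEREERREERREEREERREEREER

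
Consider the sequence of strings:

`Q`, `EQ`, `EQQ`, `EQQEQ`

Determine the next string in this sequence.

Each term (from the third on) is the previous term followed by the one before it: term 3 = EQ·Q = EQQ.
Continuing: EQQEQ · EQQ gives term 5.

EQQEQEQQ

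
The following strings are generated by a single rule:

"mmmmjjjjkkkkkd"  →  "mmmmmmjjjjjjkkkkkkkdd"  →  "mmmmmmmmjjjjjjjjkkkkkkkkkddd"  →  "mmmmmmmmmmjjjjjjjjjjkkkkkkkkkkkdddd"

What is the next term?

mmmmmmmmmmmmjjjjjjjjjjjjkkkkkkkkkkkkkddddd

Reading off run lengths: m runs 4, 6, 8, 10; j runs 4, 6, 8, 10; k runs 5, 7, 9, 11; d runs 1, 2, 3, 4 — each is linear in n, where the shown terms are n = 2, 3, 4, 5.
Setting n = 6 gives 12, 12, 13, 5 characters in each block.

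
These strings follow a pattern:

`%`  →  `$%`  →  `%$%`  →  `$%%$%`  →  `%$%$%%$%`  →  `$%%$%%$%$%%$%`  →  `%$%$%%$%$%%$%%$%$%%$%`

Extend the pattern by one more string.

$%%$%%$%$%%$%%$%$%%$%$%%$%%$%$%%$%

From term 3 onward, concatenate the second-to-last term with the last: %·$% = %$%, $%·%$% = $%%$%, …
The next term joins $%%$%%$%$%%$% and %$%$%%$%$%%$%%$%$%%$%.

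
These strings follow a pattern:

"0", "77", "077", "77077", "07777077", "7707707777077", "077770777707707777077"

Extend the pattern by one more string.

7707707777077077770777707707777077

This is a Fibonacci-style word recurrence s(k) = s(k−2)·s(k−1): e.g. 0·77 = 077.
Continuing: 7707707777077 · 077770777707707777077 gives term 8.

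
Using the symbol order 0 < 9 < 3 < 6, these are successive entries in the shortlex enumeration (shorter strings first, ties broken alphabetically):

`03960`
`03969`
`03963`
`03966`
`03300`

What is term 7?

Advancing 2 positions from 03300 through 03300 → 03309 reaches term 7.

03303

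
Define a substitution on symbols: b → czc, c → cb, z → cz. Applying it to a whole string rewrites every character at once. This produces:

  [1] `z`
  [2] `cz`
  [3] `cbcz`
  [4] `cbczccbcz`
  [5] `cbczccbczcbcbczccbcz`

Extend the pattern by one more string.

cbczccbczcbcbczccbczcbczccbczccbczcbcbczccbcz

Applying the rule to each of the 20 symbols of cbczccbczcbcbczccbcz gives the pieces cb czc cb cz cb cb czc cb cz cb czc cb czc cb cz cb cb czc cb cz, which concatenate to the answer.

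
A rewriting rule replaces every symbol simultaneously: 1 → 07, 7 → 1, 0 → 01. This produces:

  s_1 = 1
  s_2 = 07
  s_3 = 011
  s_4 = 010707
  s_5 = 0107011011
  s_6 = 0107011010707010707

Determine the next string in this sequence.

Applying the rule to each of the 19 symbols of 0107011010707010707 gives the pieces 01 07 01 1 01 07 07 01 07 01 1 01 1 01 07 01 1 01 1, which concatenate to the answer.

010701101070701070110110107011011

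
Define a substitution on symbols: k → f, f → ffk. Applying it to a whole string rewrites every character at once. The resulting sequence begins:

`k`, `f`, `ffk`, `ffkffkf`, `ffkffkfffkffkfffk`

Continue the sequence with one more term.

φ(ffkffkfffkffkfffk) expands symbol-by-symbol to ffk ffk f ffk ffk f ffk ffk ffk f ffk ffk f ffk ffk ffk f; joining the 17 pieces gives the next term.

ffkffkfffkffkfffkffkffkfffkffkfffkffkffkf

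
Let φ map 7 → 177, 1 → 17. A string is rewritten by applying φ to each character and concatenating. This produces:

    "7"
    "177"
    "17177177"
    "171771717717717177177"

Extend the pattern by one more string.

Applying the rule to each of the 21 symbols of 171771717717717177177 gives the pieces 17 177 17 177 177 17 177 17 177 177 17 177 177 17 177 17 177 177 17 177 177, which concatenate to the answer.

1717717177177171771717717717177177171771717717717177177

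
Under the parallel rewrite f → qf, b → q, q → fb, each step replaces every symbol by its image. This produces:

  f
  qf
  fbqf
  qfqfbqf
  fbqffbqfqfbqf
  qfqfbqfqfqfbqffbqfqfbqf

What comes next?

Replace each of the 23 characters of qfqfbqfqfqfbqffbqfqfbqf in place — fb qf fb qf q fb qf fb qf fb qf q fb qf qf q fb qf fb qf q fb qf — and concatenate.

fbqffbqfqfbqffbqffbqfqfbqfqfqfbqffbqfqfbqf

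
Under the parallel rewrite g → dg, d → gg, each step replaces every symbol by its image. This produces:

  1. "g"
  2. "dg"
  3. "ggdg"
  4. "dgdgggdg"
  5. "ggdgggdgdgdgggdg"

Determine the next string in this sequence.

Rewriting the 16 symbols of ggdgggdgdgdgggdg one by one yields dg dg gg dg dg dg gg dg gg dg gg dg dg dg gg dg; concatenated:

dgdgggdgdgdgggdgggdgggdgdgdgggdg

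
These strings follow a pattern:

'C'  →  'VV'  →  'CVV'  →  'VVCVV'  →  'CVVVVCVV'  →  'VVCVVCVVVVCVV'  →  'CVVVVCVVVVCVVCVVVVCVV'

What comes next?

Each term (from the third on) is the two preceding terms concatenated in order: term 3 = C·VV = CVV.
So term 8 is VVCVVCVVVVCVV·CVVVVCVVVVCVVCVVVVCVV.

VVCVVCVVVVCVVCVVVVCVVVVCVVCVVVVCVV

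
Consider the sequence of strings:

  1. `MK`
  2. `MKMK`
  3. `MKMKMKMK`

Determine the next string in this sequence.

MKMKMKMKMKMKMKMK

Each string is two copies of the previous one concatenated.
One more doubling of MKMKMKMK gives the answer.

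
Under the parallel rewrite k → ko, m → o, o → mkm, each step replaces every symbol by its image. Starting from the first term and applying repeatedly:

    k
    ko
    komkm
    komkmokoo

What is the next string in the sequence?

Expanding komkmokoo: k→ko, o→mkm, m→o, k→ko, m→o, o→mkm, k→ko, o→mkm, o→mkm. Concatenated: ko mkm o ko o mkm ko mkm mkm.

komkmokoomkmkomkmmkm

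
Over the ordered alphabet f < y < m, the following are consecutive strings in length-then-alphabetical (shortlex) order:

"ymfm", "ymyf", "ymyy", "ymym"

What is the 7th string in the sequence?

ymmm

Stepping forward 3 times from ymym: ymym → ymmf → ymmy, then the target.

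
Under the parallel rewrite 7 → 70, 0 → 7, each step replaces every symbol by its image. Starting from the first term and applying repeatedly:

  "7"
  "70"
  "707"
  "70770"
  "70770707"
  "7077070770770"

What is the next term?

Replace each of the 13 characters of 7077070770770 in place — 70 7 70 70 7 70 7 70 70 7 70 70 7 — and concatenate.

707707077077070770707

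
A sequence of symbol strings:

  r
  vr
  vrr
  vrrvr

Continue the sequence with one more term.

This is a Fibonacci-style word recurrence s(k) = s(k−1)·s(k−2): e.g. vr·r = vrr.
Continuing: vrrvr · vrr gives term 5.

vrrvrvrr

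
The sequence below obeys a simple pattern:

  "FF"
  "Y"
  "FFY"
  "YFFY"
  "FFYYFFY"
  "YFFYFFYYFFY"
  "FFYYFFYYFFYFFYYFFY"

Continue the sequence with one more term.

Each term (from the third on) is the two preceding terms concatenated in order: term 3 = FF·Y = FFY.
So term 8 is YFFYFFYYFFY·FFYYFFYYFFYFFYYFFY.

YFFYFFYYFFYFFYYFFYYFFYFFYYFFY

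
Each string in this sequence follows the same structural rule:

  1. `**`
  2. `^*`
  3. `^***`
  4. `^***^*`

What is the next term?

This is a Fibonacci-style word recurrence s(k) = s(k−1)·s(k−2): e.g. ^*·** = ^***.
So term 5 is ^***^*·^***.

^***^*^***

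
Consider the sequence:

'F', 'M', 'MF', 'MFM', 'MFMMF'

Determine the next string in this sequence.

From term 3 onward, concatenate the last term with the second-to-last: M·F = MF, MF·M = MFM, …
The next term joins MFMMF and MFM.

MFMMFMFM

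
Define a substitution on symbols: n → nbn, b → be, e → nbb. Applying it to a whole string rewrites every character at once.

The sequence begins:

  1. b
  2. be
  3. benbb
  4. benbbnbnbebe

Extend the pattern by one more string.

benbbnbnbebenbnbenbnbenbbbenbb

Rewriting each symbol of benbbnbnbebe: b→be, e→nbb, n→nbn, b→be, b→be, n→nbn, b→be, n→nbn, b→be, e→nbb, b→be, e→nbb, which concatenates to be nbb nbn be be nbn be nbn be nbb be nbb.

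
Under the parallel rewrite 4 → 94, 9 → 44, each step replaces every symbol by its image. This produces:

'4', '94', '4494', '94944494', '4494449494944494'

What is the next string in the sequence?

Applying the rule to each of the 16 symbols of 4494449494944494 gives the pieces 94 94 44 94 94 94 44 94 44 94 44 94 94 94 44 94, which concatenate to the answer.

94944494949444944494449494944494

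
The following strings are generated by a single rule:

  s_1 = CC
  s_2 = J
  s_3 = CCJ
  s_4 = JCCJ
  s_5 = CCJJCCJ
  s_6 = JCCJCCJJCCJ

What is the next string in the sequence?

CCJJCCJJCCJCCJJCCJ

From term 3 onward, concatenate the second-to-last term with the last: CC·J = CCJ, J·CCJ = JCCJ, …
The next term joins CCJJCCJ and JCCJCCJJCCJ.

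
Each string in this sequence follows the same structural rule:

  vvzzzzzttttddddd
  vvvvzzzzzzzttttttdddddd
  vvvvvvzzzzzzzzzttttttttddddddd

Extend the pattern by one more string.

vvvvvvvvzzzzzzzzzzzttttttttttdddddddd

The n-th term is 2n-2 v's then 2n+1 z's then 2n t's then n+3 d's, where the shown terms are n = 2, 3, 4.
Setting n = 5 gives 8, 11, 10, 8 characters in each block.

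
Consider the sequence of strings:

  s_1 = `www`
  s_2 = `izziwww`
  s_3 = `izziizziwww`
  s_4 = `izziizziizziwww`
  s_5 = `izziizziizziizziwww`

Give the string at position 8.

izziizziizziizziizziizziizziwww

The strings grow by a fixed prefix izzi each time.
From izziizziizziizziwww, 3 further steps: izziizziizziizziwww → izziizziizziizziizziwww → izziizziizziizziizziizziwww → (answer).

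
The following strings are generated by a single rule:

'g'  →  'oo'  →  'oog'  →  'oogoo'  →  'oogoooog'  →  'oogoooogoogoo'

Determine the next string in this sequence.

oogoooogoogoooogoooog

This is a Fibonacci-style word recurrence s(k) = s(k−1)·s(k−2): e.g. oo·g = oog.
So term 7 is oogoooogoogoo·oogoooog.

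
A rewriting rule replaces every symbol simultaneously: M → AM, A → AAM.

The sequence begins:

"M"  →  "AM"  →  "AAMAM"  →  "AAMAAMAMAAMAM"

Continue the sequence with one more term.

Rewriting the 13 symbols of AAMAAMAMAAMAM one by one yields AAM AAM AM AAM AAM AM AAM AM AAM AAM AM AAM AM; concatenated:

AAMAAMAMAAMAAMAMAAMAMAAMAAMAMAAMAM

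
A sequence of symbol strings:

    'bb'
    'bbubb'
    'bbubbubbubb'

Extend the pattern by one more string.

s(k+1) = s(k)·u·s(k) — each term doubles the last with 'u' between the halves.
Doubling bbubbubbubb with 'u' between the halves:

bbubbubbubbubbubbubbubb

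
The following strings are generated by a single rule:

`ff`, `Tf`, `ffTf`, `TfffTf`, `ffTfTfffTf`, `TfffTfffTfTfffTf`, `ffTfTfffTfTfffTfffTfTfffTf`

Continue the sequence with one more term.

TfffTfffTfTfffTfffTfTfffTfTfffTfffTfTfffTf

This is a Fibonacci-style word recurrence s(k) = s(k−2)·s(k−1): e.g. ff·Tf = ffTf.
The next term joins TfffTfffTfTfffTf and ffTfTfffTfTfffTfffTfTfffTf.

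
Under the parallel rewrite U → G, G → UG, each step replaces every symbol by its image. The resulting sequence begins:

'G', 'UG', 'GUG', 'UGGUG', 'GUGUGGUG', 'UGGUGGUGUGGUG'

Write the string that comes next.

GUGUGGUGUGGUGGUGUGGUG

φ(UGGUGGUGUGGUG) expands symbol-by-symbol to G UG UG G UG UG G UG G UG UG G UG; joining the 13 pieces gives the next term.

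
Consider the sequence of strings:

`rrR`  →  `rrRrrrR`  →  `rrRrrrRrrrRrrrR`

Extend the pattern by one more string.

Every step duplicates the string with 'r' between the halves.
One more doubling of rrRrrrRrrrRrrrR gives the answer.

rrRrrrRrrrRrrrRrrrRrrrRrrrRrrrR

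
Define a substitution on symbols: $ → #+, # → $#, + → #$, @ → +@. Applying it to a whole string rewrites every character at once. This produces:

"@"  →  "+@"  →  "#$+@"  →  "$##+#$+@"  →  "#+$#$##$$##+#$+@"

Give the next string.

$##$#+$##+$#$##+#+$#$##$$##+#$+@

φ(#+$#$##$$##+#$+@) expands symbol-by-symbol to $# #$ #+ $# #+ $# $# #+ #+ $# $# #$ $# #+ #$ +@; joining the 16 pieces gives the next term.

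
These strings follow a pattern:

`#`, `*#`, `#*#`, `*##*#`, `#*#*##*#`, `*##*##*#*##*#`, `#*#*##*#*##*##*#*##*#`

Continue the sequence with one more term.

From term 3 onward, concatenate the second-to-last term with the last: #·*# = #*#, *#·#*# = *##*#, …
The next term joins *##*##*#*##*# and #*#*##*#*##*##*#*##*#.

*##*##*#*##*##*#*##*#*##*##*#*##*#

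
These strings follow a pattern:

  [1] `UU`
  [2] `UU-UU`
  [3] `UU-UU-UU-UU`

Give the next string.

Every step duplicates the string with '-' between the halves.
So the next term is two copies of UU-UU-UU-UU with '-' between the halves.

UU-UU-UU-UU-UU-UU-UU-UU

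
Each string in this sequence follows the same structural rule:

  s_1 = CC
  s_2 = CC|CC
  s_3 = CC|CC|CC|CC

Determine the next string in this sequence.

s(k+1) = s(k)·|·s(k) — each term doubles the last with '|' between the halves.
Doubling CC|CC|CC|CC with '|' between the halves:

CC|CC|CC|CC|CC|CC|CC|CC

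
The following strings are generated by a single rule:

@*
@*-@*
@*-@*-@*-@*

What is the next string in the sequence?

Each string is two copies of the previous one joined by '-'.
Doubling @*-@*-@*-@* with '-' between the halves:

@*-@*-@*-@*-@*-@*-@*-@*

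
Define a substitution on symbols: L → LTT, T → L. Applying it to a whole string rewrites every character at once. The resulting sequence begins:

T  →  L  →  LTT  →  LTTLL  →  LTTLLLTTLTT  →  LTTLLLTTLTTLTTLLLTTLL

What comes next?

LTTLLLTTLTTLTTLLLTTLLLTTLLLTTLTTLTTLLLTTLTT

Applying the rule to each of the 21 symbols of LTTLLLTTLTTLTTLLLTTLL gives the pieces LTT L L LTT LTT LTT L L LTT L L LTT L L LTT LTT LTT L L LTT LTT, which concatenate to the answer.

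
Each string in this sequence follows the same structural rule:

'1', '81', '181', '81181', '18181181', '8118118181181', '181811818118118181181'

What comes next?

8118118181181181811818118118181181

This is a Fibonacci-style word recurrence s(k) = s(k−2)·s(k−1): e.g. 1·81 = 181.
The next term joins 8118118181181 and 181811818118118181181.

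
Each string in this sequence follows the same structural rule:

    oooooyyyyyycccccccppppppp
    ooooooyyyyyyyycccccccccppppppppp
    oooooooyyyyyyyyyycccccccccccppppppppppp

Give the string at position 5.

oooooooooyyyyyyyyyyyyyycccccccccccccccppppppppppppppp

The n-th term is n+2 o's then 2n y's then 2n+1 c's then 2n+1 p's, where the shown terms are n = 3, 4, 5.
Setting n = 7 gives 9, 14, 15, 15 characters in each block.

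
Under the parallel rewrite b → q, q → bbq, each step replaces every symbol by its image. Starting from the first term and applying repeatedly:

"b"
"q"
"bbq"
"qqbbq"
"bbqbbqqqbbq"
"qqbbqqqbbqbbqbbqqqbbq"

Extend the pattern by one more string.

bbqbbqqqbbqbbqbbqqqbbqqqbbqqqbbqbbqbbqqqbbq

φ(qqbbqqqbbqbbqbbqqqbbq) expands symbol-by-symbol to bbq bbq q q bbq bbq bbq q q bbq q q bbq q q bbq bbq bbq q q bbq; joining the 21 pieces gives the next term.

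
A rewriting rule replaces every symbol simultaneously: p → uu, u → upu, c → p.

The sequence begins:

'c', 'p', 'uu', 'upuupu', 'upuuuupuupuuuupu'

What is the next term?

upuuuupuupuupuupuuuupuupuuuupuupuupuupuuuupu

Replace each of the 16 characters of upuuuupuupuuuupu in place — upu uu upu upu upu upu uu upu upu uu upu upu upu upu uu upu — and concatenate.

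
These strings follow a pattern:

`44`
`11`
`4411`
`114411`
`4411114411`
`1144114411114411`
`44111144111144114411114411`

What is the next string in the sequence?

This is a Fibonacci-style word recurrence s(k) = s(k−2)·s(k−1): e.g. 44·11 = 4411.
So term 8 is 1144114411114411·44111144111144114411114411.

114411441111441144111144111144114411114411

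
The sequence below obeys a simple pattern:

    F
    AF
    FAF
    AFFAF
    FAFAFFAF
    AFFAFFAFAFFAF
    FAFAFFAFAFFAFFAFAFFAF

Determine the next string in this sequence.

This is a Fibonacci-style word recurrence s(k) = s(k−2)·s(k−1): e.g. F·AF = FAF.
So term 8 is AFFAFFAFAFFAF·FAFAFFAFAFFAFFAFAFFAF.

AFFAFFAFAFFAFFAFAFFAFAFFAFFAFAFFAF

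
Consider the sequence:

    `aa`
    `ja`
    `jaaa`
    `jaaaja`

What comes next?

Each term (from the third on) is the previous term followed by the one before it: term 3 = ja·aa = jaaa.
Continuing: jaaaja · jaaa gives term 5.

jaaajajaaa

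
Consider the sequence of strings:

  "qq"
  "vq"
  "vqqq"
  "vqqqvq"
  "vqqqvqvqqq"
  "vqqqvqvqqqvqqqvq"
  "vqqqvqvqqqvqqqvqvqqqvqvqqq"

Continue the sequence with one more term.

vqqqvqvqqqvqqqvqvqqqvqvqqqvqqqvqvqqqvqqqvq

Each term (from the third on) is the previous term followed by the one before it: term 3 = vq·qq = vqqq.
So term 8 is vqqqvqvqqqvqqqvqvqqqvqvqqq·vqqqvqvqqqvqqqvq.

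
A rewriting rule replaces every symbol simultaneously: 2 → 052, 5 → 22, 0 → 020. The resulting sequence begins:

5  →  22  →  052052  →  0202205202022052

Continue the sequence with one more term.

0200520200520520202205202005202005205202022052

Applying the rule to each of the 16 symbols of 0202205202022052 gives the pieces 020 052 020 052 052 020 22 052 020 052 020 052 052 020 22 052, which concatenate to the answer.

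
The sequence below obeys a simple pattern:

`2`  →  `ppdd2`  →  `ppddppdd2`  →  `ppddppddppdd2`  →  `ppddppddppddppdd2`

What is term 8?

ppddppddppddppddppddppddppdd2

Every step adds ppdd at the front: s(k+1) = ppdd·s(k).
From ppddppddppddppdd2, 3 further steps: ppddppddppddppdd2 → ppddppddppddppddppdd2 → ppddppddppddppddppddppdd2 → (answer).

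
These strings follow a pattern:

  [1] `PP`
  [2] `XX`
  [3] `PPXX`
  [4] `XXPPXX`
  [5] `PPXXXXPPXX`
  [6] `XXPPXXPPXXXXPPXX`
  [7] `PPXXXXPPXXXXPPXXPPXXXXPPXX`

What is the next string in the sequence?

XXPPXXPPXXXXPPXXPPXXXXPPXXXXPPXXPPXXXXPPXX

Each term (from the third on) is the two preceding terms concatenated in order: term 3 = PP·XX = PPXX.
Continuing: XXPPXXPPXXXXPPXX · PPXXXXPPXXXXPPXXPPXXXXPPXX gives term 8.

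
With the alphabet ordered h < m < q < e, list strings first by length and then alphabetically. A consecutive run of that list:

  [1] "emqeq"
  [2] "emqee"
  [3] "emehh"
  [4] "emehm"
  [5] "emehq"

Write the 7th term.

Continuing the enumeration 2 steps past emehq: emehq → emehe → (answer).

ememh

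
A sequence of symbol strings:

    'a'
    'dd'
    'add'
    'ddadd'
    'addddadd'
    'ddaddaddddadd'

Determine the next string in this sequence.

addddaddddaddaddddadd

Each term (from the third on) is the two preceding terms concatenated in order: term 3 = a·dd = add.
Continuing: addddadd · ddaddaddddadd gives term 7.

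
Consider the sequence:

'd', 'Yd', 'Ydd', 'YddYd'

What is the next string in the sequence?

YddYdYdd

This is a Fibonacci-style word recurrence s(k) = s(k−1)·s(k−2): e.g. Yd·d = Ydd.
So term 5 is YddYd·Ydd.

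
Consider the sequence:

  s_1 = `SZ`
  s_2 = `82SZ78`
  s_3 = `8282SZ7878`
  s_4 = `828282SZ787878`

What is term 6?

8282828282SZ7878787878

Every step adds 82 to the front and 78 to the end of the previous string.
From 828282SZ787878, 2 further steps: 828282SZ787878 → 82828282SZ78787878 → (answer).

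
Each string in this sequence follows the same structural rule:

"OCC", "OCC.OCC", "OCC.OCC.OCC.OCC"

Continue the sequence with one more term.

Every step duplicates the string with '.' between the halves.
Doubling OCC.OCC.OCC.OCC with '.' between the halves:

OCC.OCC.OCC.OCC.OCC.OCC.OCC.OCC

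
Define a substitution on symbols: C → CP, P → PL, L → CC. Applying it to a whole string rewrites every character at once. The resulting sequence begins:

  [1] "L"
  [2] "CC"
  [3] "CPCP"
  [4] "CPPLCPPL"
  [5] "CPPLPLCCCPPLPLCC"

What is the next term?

Replace each of the 16 characters of CPPLPLCCCPPLPLCC in place — CP PL PL CC PL CC CP CP CP PL PL CC PL CC CP CP — and concatenate.

CPPLPLCCPLCCCPCPCPPLPLCCPLCCCPCP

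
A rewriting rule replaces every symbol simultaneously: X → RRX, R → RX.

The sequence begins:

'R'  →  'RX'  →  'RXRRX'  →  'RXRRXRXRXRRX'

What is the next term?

Rewriting each symbol of RXRRXRXRXRRX: R→RX, X→RRX, R→RX, R→RX, X→RRX, R→RX, X→RRX, R→RX, X→RRX, R→RX, R→RX, X→RRX, which concatenates to RX RRX RX RX RRX RX RRX RX RRX RX RX RRX.

RXRRXRXRXRRXRXRRXRXRRXRXRXRRX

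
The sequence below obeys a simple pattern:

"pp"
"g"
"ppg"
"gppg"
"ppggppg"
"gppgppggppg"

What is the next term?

ppggppggppgppggppg

This is a Fibonacci-style word recurrence s(k) = s(k−2)·s(k−1): e.g. pp·g = ppg.
So term 7 is ppggppg·gppgppggppg.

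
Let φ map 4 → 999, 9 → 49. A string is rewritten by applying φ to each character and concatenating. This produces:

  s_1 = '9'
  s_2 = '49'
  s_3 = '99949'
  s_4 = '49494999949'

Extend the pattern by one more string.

99949999499994949494999949

Rewriting each symbol of 49494999949: 4→999, 9→49, 4→999, 9→49, 4→999, 9→49, 9→49, 9→49, 9→49, 4→999, 9→49, which concatenates to 999 49 999 49 999 49 49 49 49 999 49.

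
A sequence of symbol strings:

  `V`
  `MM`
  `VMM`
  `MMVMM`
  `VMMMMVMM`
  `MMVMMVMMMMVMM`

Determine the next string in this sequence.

Each term (from the third on) is the two preceding terms concatenated in order: term 3 = V·MM = VMM.
The next term joins VMMMMVMM and MMVMMVMMMMVMM.

VMMMMVMMMMVMMVMMMMVMM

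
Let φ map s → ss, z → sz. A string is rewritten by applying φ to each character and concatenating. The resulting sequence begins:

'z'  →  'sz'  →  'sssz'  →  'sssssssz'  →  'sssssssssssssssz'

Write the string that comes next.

Rewriting the 16 symbols of sssssssssssssssz one by one yields ss ss ss ss ss ss ss ss ss ss ss ss ss ss ss sz; concatenated:

sssssssssssssssssssssssssssssssz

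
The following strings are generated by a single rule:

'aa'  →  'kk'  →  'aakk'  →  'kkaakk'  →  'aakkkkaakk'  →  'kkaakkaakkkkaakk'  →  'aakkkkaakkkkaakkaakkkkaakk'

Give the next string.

kkaakkaakkkkaakkaakkkkaakkkkaakkaakkkkaakk

From term 3 onward, concatenate the second-to-last term with the last: aa·kk = aakk, kk·aakk = kkaakk, …
The next term joins kkaakkaakkkkaakk and aakkkkaakkkkaakkaakkkkaakk.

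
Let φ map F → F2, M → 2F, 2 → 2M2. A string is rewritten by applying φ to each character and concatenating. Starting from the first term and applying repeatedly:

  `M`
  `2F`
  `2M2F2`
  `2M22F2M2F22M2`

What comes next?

Rewriting the 13 symbols of 2M22F2M2F22M2 one by one yields 2M2 2F 2M2 2M2 F2 2M2 2F 2M2 F2 2M2 2M2 2F 2M2; concatenated:

2M22F2M22M2F22M22F2M2F22M22M22F2M2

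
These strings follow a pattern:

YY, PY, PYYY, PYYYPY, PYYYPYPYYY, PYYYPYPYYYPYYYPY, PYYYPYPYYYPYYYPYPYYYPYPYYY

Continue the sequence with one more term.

Each term (from the third on) is the previous term followed by the one before it: term 3 = PY·YY = PYYY.
Continuing: PYYYPYPYYYPYYYPYPYYYPYPYYY · PYYYPYPYYYPYYYPY gives term 8.

PYYYPYPYYYPYYYPYPYYYPYPYYYPYYYPYPYYYPYYYPY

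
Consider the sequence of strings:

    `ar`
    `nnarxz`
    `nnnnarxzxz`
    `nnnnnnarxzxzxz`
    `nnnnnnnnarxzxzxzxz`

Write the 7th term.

nnnnnnnnnnnnarxzxzxzxzxzxz

s(k+1) = nn·s(k)·xz, so each term gains nn as a prefix and xz as a suffix.
From nnnnnnnnarxzxzxzxz, 2 further steps: nnnnnnnnarxzxzxzxz → nnnnnnnnnnarxzxzxzxzxz → (answer).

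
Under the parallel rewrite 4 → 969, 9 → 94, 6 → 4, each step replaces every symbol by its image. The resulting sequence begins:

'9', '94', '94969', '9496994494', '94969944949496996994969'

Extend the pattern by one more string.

Replace each of the 23 characters of 94969944949496996994969 in place — 94 969 94 4 94 94 969 969 94 969 94 969 94 4 94 94 4 94 94 969 94 4 94 — and concatenate.

949699449494969969949699496994494944949496994494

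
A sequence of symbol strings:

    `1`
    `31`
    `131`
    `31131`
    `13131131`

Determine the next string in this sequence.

This is a Fibonacci-style word recurrence s(k) = s(k−2)·s(k−1): e.g. 1·31 = 131.
Continuing: 31131 · 13131131 gives term 6.

3113113131131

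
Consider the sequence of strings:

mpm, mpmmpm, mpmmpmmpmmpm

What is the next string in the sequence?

s(k+1) = s(k)·s(k) — each term doubles the last.
Doubling mpmmpmmpmmpm:

mpmmpmmpmmpmmpmmpmmpmmpm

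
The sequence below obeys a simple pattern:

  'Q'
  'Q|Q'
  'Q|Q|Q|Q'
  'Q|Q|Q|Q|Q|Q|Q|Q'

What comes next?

Every step duplicates the string with '|' between the halves.
Doubling Q|Q|Q|Q|Q|Q|Q|Q with '|' between the halves:

Q|Q|Q|Q|Q|Q|Q|Q|Q|Q|Q|Q|Q|Q|Q|Q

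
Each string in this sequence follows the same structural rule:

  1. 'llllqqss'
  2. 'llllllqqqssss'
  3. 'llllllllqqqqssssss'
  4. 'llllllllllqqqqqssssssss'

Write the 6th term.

Each string has the form l^{2n+2} q^{n+1} s^{2n} (n = 1, 2, …).
For term 6, n = 6, so the run lengths are 14, 7, 12.

llllllllllllllqqqqqqqssssssssssss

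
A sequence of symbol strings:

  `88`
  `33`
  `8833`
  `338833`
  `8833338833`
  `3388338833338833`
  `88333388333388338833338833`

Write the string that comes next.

338833883333883388333388333388338833338833

From term 3 onward, concatenate the second-to-last term with the last: 88·33 = 8833, 33·8833 = 338833, …
Continuing: 3388338833338833 · 88333388333388338833338833 gives term 8.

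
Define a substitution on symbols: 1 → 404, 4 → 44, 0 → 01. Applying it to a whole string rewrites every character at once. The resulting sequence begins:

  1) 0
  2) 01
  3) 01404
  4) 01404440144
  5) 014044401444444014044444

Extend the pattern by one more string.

Rewriting the 24 symbols of 014044401444444014044444 one by one yields 01 404 44 01 44 44 44 01 404 44 44 44 44 44 44 01 404 44 01 44 44 44 44 44; concatenated:

014044401444444014044444444444440140444014444444444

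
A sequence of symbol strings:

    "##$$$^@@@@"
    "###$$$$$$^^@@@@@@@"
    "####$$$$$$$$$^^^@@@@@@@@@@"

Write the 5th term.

######$$$$$$$$$$$$$$$^^^^^@@@@@@@@@@@@@@@@

Term n consists of n+1 #'s, followed by 3n $'s, followed by n ^'s, followed by 3n+1 @'s (n = 1, 2, …).
At n = 5 the blocks have lengths 6, 15, 5, 16.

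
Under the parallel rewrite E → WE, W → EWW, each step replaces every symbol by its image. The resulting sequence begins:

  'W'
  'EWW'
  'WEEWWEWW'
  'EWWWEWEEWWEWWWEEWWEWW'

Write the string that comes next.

WEEWWEWWEWWWEEWWWEWEEWWEWWWEEWWEWWEWWWEWEEWWEWWWEEWWEWW

Replace each of the 21 characters of EWWWEWEEWWEWWWEEWWEWW in place — WE EWW EWW EWW WE EWW WE WE EWW EWW WE EWW EWW EWW WE WE EWW EWW WE EWW EWW — and concatenate.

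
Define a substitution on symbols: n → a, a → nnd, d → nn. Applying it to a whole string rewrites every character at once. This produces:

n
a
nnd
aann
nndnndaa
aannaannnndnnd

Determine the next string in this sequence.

nndnndaanndnndaaaannaann

φ(aannaannnndnnd) expands symbol-by-symbol to nnd nnd a a nnd nnd a a a a nn a a nn; joining the 14 pieces gives the next term.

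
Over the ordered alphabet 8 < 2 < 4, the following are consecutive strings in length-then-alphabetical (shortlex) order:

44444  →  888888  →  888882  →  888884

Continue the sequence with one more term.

Treat 888884 as a base-3 numeral over the given alphabet and add one, carrying through any trailing 4's.

888828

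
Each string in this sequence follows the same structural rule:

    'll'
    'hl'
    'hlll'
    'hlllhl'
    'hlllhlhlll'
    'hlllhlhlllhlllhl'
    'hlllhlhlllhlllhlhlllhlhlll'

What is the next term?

Each term (from the third on) is the previous term followed by the one before it: term 3 = hl·ll = hlll.
So term 8 is hlllhlhlllhlllhlhlllhlhlll·hlllhlhlllhlllhl.

hlllhlhlllhlllhlhlllhlhlllhlllhlhlllhlllhl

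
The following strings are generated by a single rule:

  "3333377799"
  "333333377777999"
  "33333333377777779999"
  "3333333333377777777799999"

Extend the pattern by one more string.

Term n consists of 2n+1 3's, followed by 2n-1 7's, followed by n 9's, where the shown terms are n = 2, 3, 4, 5.
For the next term, n = 6, so the run lengths are 13, 11, 6.

333333333333377777777777999999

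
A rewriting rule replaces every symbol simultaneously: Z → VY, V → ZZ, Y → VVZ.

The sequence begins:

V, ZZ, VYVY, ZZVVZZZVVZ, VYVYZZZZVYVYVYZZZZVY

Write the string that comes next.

ZZVVZZZVVZVYVYVYVYZZVVZZZVVZZZVVZVYVYVYVYZZVVZ

Applying the rule to each of the 20 symbols of VYVYZZZZVYVYVYZZZZVY gives the pieces ZZ VVZ ZZ VVZ VY VY VY VY ZZ VVZ ZZ VVZ ZZ VVZ VY VY VY VY ZZ VVZ, which concatenate to the answer.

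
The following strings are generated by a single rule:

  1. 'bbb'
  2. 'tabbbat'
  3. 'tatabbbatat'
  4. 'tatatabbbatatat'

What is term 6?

Every step adds ta to the front and at to the end of the previous string.
From tatatabbbatatat, 2 further steps: tatatabbbatatat → tatatatabbbatatatat → (answer).

tatatatatabbbatatatatat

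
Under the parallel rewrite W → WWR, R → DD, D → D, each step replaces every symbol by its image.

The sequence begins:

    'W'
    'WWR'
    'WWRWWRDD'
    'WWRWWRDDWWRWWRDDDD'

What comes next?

Rewriting the 18 symbols of WWRWWRDDWWRWWRDDDD one by one yields WWR WWR DD WWR WWR DD D D WWR WWR DD WWR WWR DD D D D D; concatenated:

WWRWWRDDWWRWWRDDDDWWRWWRDDWWRWWRDDDDDD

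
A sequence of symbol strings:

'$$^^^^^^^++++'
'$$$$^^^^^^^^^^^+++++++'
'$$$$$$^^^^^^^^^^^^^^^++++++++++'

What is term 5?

Term n consists of 2n $'s, followed by 4n+3 ^'s, followed by 3n+1 +'s (n = 1, 2, …).
Setting n = 5 gives 10, 23, 16 characters in each block.

$$$$$$$$$$^^^^^^^^^^^^^^^^^^^^^^^++++++++++++++++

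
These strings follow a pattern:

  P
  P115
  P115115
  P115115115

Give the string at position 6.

The strings grow by a fixed suffix 115 each time.
From P115115115, 2 further steps: P115115115 → P115115115115 → (answer).

P115115115115115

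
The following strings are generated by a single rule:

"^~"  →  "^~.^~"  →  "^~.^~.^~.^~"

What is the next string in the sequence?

^~.^~.^~.^~.^~.^~.^~.^~

Each string is two copies of the previous one joined by '.'.
One more doubling of ^~.^~.^~.^~ gives the answer.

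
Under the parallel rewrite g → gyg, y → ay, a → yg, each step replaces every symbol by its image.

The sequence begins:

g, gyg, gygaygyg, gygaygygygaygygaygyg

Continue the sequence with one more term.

Replace each of the 20 characters of gygaygygygaygygaygyg in place — gyg ay gyg yg ay gyg ay gyg ay gyg yg ay gyg ay gyg yg ay gyg ay gyg — and concatenate.

gygaygygygaygygaygygaygygygaygygaygygygaygygaygyg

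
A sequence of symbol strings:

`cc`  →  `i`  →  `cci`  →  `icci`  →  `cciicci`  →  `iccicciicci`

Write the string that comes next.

cciicciiccicciicci

Each term (from the third on) is the two preceding terms concatenated in order: term 3 = cc·i = cci.
Continuing: cciicci · iccicciicci gives term 7.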